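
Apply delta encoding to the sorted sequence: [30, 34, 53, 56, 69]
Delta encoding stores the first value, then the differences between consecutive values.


First value: 30
Deltas:
  34 - 30 = 4
  53 - 34 = 19
  56 - 53 = 3
  69 - 56 = 13


Delta encoded: [30, 4, 19, 3, 13]


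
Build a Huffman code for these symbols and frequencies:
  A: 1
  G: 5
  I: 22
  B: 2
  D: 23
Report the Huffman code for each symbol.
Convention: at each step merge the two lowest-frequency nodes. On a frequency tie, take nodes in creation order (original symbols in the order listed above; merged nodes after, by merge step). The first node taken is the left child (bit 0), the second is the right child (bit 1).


Huffman tree construction:
Step 1: Merge A(1) + B(2) = 3
Step 2: Merge (A+B)(3) + G(5) = 8
Step 3: Merge ((A+B)+G)(8) + I(22) = 30
Step 4: Merge D(23) + (((A+B)+G)+I)(30) = 53
Read each symbol's code off the tree from the root (left child = 0, right child = 1).

Codes:
  A: 1000 (length 4)
  G: 101 (length 3)
  I: 11 (length 2)
  B: 1001 (length 4)
  D: 0 (length 1)
Average code length: 94/53 = 1.7736 bits/symbol


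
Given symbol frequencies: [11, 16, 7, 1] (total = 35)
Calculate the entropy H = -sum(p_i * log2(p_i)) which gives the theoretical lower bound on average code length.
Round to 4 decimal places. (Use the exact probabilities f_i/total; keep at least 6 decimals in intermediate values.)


Per-symbol terms -p_i * log2(p_i) with p_i = f_i/35:
  p = 11/35 = 0.314286: log2(p) = -1.669851, -p*log2(p) = 0.524810
  p = 16/35 = 0.457143: log2(p) = -1.129283, -p*log2(p) = 0.516244
  p = 7/35 = 0.200000: log2(p) = -2.321928, -p*log2(p) = 0.464386
  p = 1/35 = 0.028571: log2(p) = -5.129283, -p*log2(p) = 0.146551
H = 0.524810 + 0.516244 + 0.464386 + 0.146551 = 1.651991

H = 1.652 bits/symbol


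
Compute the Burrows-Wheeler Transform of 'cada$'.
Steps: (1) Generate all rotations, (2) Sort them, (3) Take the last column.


Rotations (sorted):
  0: $cada -> last char: a
  1: a$cad -> last char: d
  2: ada$c -> last char: c
  3: cada$ -> last char: $
  4: da$ca -> last char: a


BWT = adc$a


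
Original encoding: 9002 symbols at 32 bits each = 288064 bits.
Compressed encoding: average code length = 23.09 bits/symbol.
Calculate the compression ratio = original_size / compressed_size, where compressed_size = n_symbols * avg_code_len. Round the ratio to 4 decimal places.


original_size = n_symbols * orig_bits = 9002 * 32 = 288064 bits
compressed_size = n_symbols * avg_code_len = 9002 * 23.09 = 207856.18 bits
ratio = original_size / compressed_size = 288064 / 207856.18 = 1.3859

Compression ratio = 1.3859


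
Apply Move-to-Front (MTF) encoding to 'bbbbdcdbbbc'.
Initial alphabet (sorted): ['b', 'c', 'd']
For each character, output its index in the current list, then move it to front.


MTF encoding:
'b': index 0 in ['b', 'c', 'd'] -> ['b', 'c', 'd']
'b': index 0 in ['b', 'c', 'd'] -> ['b', 'c', 'd']
'b': index 0 in ['b', 'c', 'd'] -> ['b', 'c', 'd']
'b': index 0 in ['b', 'c', 'd'] -> ['b', 'c', 'd']
'd': index 2 in ['b', 'c', 'd'] -> ['d', 'b', 'c']
'c': index 2 in ['d', 'b', 'c'] -> ['c', 'd', 'b']
'd': index 1 in ['c', 'd', 'b'] -> ['d', 'c', 'b']
'b': index 2 in ['d', 'c', 'b'] -> ['b', 'd', 'c']
'b': index 0 in ['b', 'd', 'c'] -> ['b', 'd', 'c']
'b': index 0 in ['b', 'd', 'c'] -> ['b', 'd', 'c']
'c': index 2 in ['b', 'd', 'c'] -> ['c', 'b', 'd']


Output: [0, 0, 0, 0, 2, 2, 1, 2, 0, 0, 2]


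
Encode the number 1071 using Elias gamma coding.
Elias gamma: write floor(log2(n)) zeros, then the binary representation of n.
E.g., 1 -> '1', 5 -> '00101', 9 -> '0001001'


num_bits = floor(log2(1071)) + 1 = 11
leading_zeros = num_bits - 1 = 10
binary(1071) = 10000101111

Elias gamma(1071) = '0000000000' + '10000101111' = 000000000010000101111 (21 bits)


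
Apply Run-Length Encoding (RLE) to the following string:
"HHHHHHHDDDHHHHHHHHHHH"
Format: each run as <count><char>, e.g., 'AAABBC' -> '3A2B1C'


Scanning runs left to right:
  i=0: run of 'H' x 7 -> '7H'
  i=7: run of 'D' x 3 -> '3D'
  i=10: run of 'H' x 11 -> '11H'

RLE = 7H3D11H


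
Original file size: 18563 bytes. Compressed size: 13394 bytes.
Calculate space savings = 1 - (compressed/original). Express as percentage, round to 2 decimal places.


ratio = compressed/original = 13394/18563 = 0.721543
savings = 1 - ratio = 1 - 0.721543 = 0.278457
as a percentage: 0.278457 * 100 = 27.85%

Space savings = 1 - 13394/18563 = 27.85%


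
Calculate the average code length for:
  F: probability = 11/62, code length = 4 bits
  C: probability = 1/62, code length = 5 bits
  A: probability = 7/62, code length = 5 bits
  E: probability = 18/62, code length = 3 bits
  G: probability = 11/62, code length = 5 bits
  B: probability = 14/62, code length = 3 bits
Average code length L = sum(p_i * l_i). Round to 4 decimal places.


Weighted contributions p_i * l_i:
  F: (11/62) * 4 = 44/62
  C: (1/62) * 5 = 5/62
  A: (7/62) * 5 = 35/62
  E: (18/62) * 3 = 54/62
  G: (11/62) * 5 = 55/62
  B: (14/62) * 3 = 42/62
Sum = (44 + 5 + 35 + 54 + 55 + 42)/62 = 235/62

L = 235/62 = 3.7903 bits/symbol


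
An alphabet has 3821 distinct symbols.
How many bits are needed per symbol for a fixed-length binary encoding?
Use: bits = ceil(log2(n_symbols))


log2(3821) = 11.8997
Bracket: 2^11 = 2048 < 3821 <= 2^12 = 4096
So ceil(log2(3821)) = 12

bits = ceil(log2(3821)) = ceil(11.8997) = 12 bits


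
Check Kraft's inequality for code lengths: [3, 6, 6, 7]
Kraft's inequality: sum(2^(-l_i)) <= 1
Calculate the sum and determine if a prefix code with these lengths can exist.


Sum = 2^(-3) + 2^(-6) + 2^(-6) + 2^(-7)
    = 0.125 + 0.015625 + 0.015625 + 0.0078125
    = 21/128 = 0.1640625
Since 0.1640625 <= 1, Kraft's inequality IS satisfied.
A prefix code with these lengths CAN exist.

Kraft sum = 0.1640625. Satisfied.


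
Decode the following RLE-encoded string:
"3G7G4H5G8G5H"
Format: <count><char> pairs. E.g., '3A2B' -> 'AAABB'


Expanding each <count><char> pair:
  3G -> 'GGG'
  7G -> 'GGGGGGG'
  4H -> 'HHHH'
  5G -> 'GGGGG'
  8G -> 'GGGGGGGG'
  5H -> 'HHHHH'

Decoded = GGGGGGGGGGHHHHGGGGGGGGGGGGGHHHHH


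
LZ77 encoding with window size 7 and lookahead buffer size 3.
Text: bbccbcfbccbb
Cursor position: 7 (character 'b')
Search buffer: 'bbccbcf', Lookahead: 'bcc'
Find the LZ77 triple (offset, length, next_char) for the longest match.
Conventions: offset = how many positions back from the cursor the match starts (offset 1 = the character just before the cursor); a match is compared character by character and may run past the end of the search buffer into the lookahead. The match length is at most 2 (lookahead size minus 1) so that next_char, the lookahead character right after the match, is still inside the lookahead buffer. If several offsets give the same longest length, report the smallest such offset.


Try each offset into the search buffer:
  offset=1 (pos 6, char 'f'): match length 0
  offset=2 (pos 5, char 'c'): match length 0
  offset=3 (pos 4, char 'b'): match length 2
  offset=4 (pos 3, char 'c'): match length 0
  offset=5 (pos 2, char 'c'): match length 0
  offset=6 (pos 1, char 'b'): match length 2
  offset=7 (pos 0, char 'b'): match length 1
Longest match has length 2, found at offsets 3, 6; take the smallest, offset 3.
next_char = character at position 7 + 2 = 9 -> 'c'

Best match: offset=3, length=2 (matching 'bc' starting at position 4)
LZ77 triple: (3, 2, 'c')


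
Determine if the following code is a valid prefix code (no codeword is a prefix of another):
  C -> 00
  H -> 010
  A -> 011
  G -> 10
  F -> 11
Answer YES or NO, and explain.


Checking each pair (does one codeword prefix another?):
  C='00' vs H='010': no prefix
  C='00' vs A='011': no prefix
  C='00' vs G='10': no prefix
  C='00' vs F='11': no prefix
  H='010' vs C='00': no prefix
  H='010' vs A='011': no prefix
  H='010' vs G='10': no prefix
  H='010' vs F='11': no prefix
  A='011' vs C='00': no prefix
  A='011' vs H='010': no prefix
  A='011' vs G='10': no prefix
  A='011' vs F='11': no prefix
  G='10' vs C='00': no prefix
  G='10' vs H='010': no prefix
  G='10' vs A='011': no prefix
  G='10' vs F='11': no prefix
  F='11' vs C='00': no prefix
  F='11' vs H='010': no prefix
  F='11' vs A='011': no prefix
  F='11' vs G='10': no prefix
No violation found over all pairs.

YES -- this is a valid prefix code. No codeword is a prefix of any other codeword.


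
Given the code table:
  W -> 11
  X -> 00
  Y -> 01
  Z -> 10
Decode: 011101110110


Decoding:
01 -> Y
11 -> W
01 -> Y
11 -> W
01 -> Y
10 -> Z


Result: YWYWYZ


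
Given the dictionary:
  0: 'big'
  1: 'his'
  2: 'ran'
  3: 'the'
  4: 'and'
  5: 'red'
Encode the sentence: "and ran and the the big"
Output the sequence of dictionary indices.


Look up each word in the dictionary:
  'and' -> 4
  'ran' -> 2
  'and' -> 4
  'the' -> 3
  'the' -> 3
  'big' -> 0

Encoded: [4, 2, 4, 3, 3, 0]


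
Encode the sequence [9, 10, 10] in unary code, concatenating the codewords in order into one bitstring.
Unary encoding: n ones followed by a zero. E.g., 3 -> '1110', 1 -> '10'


Encode each number as n ones followed by a terminating 0:
  9 -> 1111111110 (10 bits)
  10 -> 11111111110 (11 bits)
  10 -> 11111111110 (11 bits)
Total length = 10 + 11 + 11 = 32 bits.

Unary([9, 10, 10]) = 11111111101111111111011111111110 (32 bits)


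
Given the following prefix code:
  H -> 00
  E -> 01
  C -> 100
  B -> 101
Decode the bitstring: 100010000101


Decoding step by step:
Bits 100 -> C
Bits 01 -> E
Bits 00 -> H
Bits 00 -> H
Bits 101 -> B


Decoded message: CEHHB


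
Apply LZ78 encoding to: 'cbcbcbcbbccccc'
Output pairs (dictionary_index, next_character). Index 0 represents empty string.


LZ78 encoding steps:
Dictionary: {0: ''}
Step 1: w='' (idx 0), next='c' -> output (0, 'c'), add 'c' as idx 1
Step 2: w='' (idx 0), next='b' -> output (0, 'b'), add 'b' as idx 2
Step 3: w='c' (idx 1), next='b' -> output (1, 'b'), add 'cb' as idx 3
Step 4: w='cb' (idx 3), next='c' -> output (3, 'c'), add 'cbc' as idx 4
Step 5: w='b' (idx 2), next='b' -> output (2, 'b'), add 'bb' as idx 5
Step 6: w='c' (idx 1), next='c' -> output (1, 'c'), add 'cc' as idx 6
Step 7: w='cc' (idx 6), next='c' -> output (6, 'c'), add 'ccc' as idx 7


Encoded: [(0, 'c'), (0, 'b'), (1, 'b'), (3, 'c'), (2, 'b'), (1, 'c'), (6, 'c')]


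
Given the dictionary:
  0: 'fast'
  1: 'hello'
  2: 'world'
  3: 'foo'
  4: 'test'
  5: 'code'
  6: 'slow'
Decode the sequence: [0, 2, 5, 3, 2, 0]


Look up each index in the dictionary:
  0 -> 'fast'
  2 -> 'world'
  5 -> 'code'
  3 -> 'foo'
  2 -> 'world'
  0 -> 'fast'

Decoded: "fast world code foo world fast"


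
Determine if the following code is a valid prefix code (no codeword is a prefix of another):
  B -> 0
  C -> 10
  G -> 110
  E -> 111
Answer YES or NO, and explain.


Checking each pair (does one codeword prefix another?):
  B='0' vs C='10': no prefix
  B='0' vs G='110': no prefix
  B='0' vs E='111': no prefix
  C='10' vs B='0': no prefix
  C='10' vs G='110': no prefix
  C='10' vs E='111': no prefix
  G='110' vs B='0': no prefix
  G='110' vs C='10': no prefix
  G='110' vs E='111': no prefix
  E='111' vs B='0': no prefix
  E='111' vs C='10': no prefix
  E='111' vs G='110': no prefix
No violation found over all pairs.

YES -- this is a valid prefix code. No codeword is a prefix of any other codeword.


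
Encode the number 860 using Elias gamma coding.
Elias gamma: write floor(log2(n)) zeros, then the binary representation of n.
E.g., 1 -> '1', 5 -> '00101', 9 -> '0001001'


num_bits = floor(log2(860)) + 1 = 10
leading_zeros = num_bits - 1 = 9
binary(860) = 1101011100

Elias gamma(860) = '000000000' + '1101011100' = 0000000001101011100 (19 bits)


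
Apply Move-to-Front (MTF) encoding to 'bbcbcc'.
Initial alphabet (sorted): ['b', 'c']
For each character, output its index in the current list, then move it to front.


MTF encoding:
'b': index 0 in ['b', 'c'] -> ['b', 'c']
'b': index 0 in ['b', 'c'] -> ['b', 'c']
'c': index 1 in ['b', 'c'] -> ['c', 'b']
'b': index 1 in ['c', 'b'] -> ['b', 'c']
'c': index 1 in ['b', 'c'] -> ['c', 'b']
'c': index 0 in ['c', 'b'] -> ['c', 'b']


Output: [0, 0, 1, 1, 1, 0]


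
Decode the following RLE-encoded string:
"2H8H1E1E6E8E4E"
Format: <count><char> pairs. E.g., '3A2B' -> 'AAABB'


Expanding each <count><char> pair:
  2H -> 'HH'
  8H -> 'HHHHHHHH'
  1E -> 'E'
  1E -> 'E'
  6E -> 'EEEEEE'
  8E -> 'EEEEEEEE'
  4E -> 'EEEE'

Decoded = HHHHHHHHHHEEEEEEEEEEEEEEEEEEEE


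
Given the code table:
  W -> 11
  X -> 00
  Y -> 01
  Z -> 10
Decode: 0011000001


Decoding:
00 -> X
11 -> W
00 -> X
00 -> X
01 -> Y


Result: XWXXY


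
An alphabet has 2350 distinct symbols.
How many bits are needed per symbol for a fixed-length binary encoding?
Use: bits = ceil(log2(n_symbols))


log2(2350) = 11.1984
Bracket: 2^11 = 2048 < 2350 <= 2^12 = 4096
So ceil(log2(2350)) = 12

bits = ceil(log2(2350)) = ceil(11.1984) = 12 bits


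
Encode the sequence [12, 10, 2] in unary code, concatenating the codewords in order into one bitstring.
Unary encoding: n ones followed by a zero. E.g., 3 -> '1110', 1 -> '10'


Encode each number as n ones followed by a terminating 0:
  12 -> 1111111111110 (13 bits)
  10 -> 11111111110 (11 bits)
  2 -> 110 (3 bits)
Total length = 13 + 11 + 3 = 27 bits.

Unary([12, 10, 2]) = 111111111111011111111110110 (27 bits)


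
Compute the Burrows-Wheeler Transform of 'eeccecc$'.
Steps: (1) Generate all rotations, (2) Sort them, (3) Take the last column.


Rotations (sorted):
  0: $eeccecc -> last char: c
  1: c$eeccec -> last char: c
  2: cc$eecce -> last char: e
  3: ccecc$ee -> last char: e
  4: cecc$eec -> last char: c
  5: ecc$eecc -> last char: c
  6: eccecc$e -> last char: e
  7: eeccecc$ -> last char: $


BWT = cceecce$


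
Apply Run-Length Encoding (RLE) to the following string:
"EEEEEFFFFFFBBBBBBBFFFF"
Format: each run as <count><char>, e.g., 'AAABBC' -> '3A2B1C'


Scanning runs left to right:
  i=0: run of 'E' x 5 -> '5E'
  i=5: run of 'F' x 6 -> '6F'
  i=11: run of 'B' x 7 -> '7B'
  i=18: run of 'F' x 4 -> '4F'

RLE = 5E6F7B4F


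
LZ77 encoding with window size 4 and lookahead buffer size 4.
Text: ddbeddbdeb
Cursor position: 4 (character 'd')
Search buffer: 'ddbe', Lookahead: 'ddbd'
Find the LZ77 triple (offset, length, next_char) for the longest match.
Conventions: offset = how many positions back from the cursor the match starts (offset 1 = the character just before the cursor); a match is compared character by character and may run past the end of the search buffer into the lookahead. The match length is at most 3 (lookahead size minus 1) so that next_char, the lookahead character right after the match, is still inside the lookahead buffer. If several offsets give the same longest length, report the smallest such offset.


Try each offset into the search buffer:
  offset=1 (pos 3, char 'e'): match length 0
  offset=2 (pos 2, char 'b'): match length 0
  offset=3 (pos 1, char 'd'): match length 1
  offset=4 (pos 0, char 'd'): match length 3
Longest match has length 3 at offset 4.
next_char = character at position 4 + 3 = 7 -> 'd'

Best match: offset=4, length=3 (matching 'ddb' starting at position 0)
LZ77 triple: (4, 3, 'd')


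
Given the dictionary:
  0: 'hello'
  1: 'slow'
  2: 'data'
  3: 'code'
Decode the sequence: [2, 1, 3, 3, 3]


Look up each index in the dictionary:
  2 -> 'data'
  1 -> 'slow'
  3 -> 'code'
  3 -> 'code'
  3 -> 'code'

Decoded: "data slow code code code"


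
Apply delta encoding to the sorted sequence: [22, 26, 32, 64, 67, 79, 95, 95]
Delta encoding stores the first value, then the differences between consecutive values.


First value: 22
Deltas:
  26 - 22 = 4
  32 - 26 = 6
  64 - 32 = 32
  67 - 64 = 3
  79 - 67 = 12
  95 - 79 = 16
  95 - 95 = 0


Delta encoded: [22, 4, 6, 32, 3, 12, 16, 0]


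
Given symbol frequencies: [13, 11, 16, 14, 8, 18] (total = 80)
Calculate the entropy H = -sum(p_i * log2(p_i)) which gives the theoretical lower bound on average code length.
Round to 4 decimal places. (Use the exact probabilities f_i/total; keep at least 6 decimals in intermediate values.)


Per-symbol terms -p_i * log2(p_i) with p_i = f_i/80:
  p = 13/80 = 0.162500: log2(p) = -2.621488, -p*log2(p) = 0.425992
  p = 11/80 = 0.137500: log2(p) = -2.862496, -p*log2(p) = 0.393593
  p = 16/80 = 0.200000: log2(p) = -2.321928, -p*log2(p) = 0.464386
  p = 14/80 = 0.175000: log2(p) = -2.514573, -p*log2(p) = 0.440050
  p = 8/80 = 0.100000: log2(p) = -3.321928, -p*log2(p) = 0.332193
  p = 18/80 = 0.225000: log2(p) = -2.152003, -p*log2(p) = 0.484201
H = 0.425992 + 0.393593 + 0.464386 + 0.440050 + 0.332193 + 0.484201 = 2.540415

H = 2.5404 bits/symbol


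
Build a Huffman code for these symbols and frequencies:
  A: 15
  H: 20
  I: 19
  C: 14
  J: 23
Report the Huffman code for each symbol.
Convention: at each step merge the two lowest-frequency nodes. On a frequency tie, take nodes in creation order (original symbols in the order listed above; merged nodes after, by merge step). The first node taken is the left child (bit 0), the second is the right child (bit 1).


Huffman tree construction:
Step 1: Merge C(14) + A(15) = 29
Step 2: Merge I(19) + H(20) = 39
Step 3: Merge J(23) + (C+A)(29) = 52
Step 4: Merge (I+H)(39) + (J+(C+A))(52) = 91
Read each symbol's code off the tree from the root (left child = 0, right child = 1).

Codes:
  A: 111 (length 3)
  H: 01 (length 2)
  I: 00 (length 2)
  C: 110 (length 3)
  J: 10 (length 2)
Average code length: 211/91 = 2.3187 bits/symbol


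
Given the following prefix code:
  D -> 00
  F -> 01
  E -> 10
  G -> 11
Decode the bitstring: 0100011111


Decoding step by step:
Bits 01 -> F
Bits 00 -> D
Bits 01 -> F
Bits 11 -> G
Bits 11 -> G


Decoded message: FDFGG


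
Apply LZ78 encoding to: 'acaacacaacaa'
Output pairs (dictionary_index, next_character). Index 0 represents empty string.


LZ78 encoding steps:
Dictionary: {0: ''}
Step 1: w='' (idx 0), next='a' -> output (0, 'a'), add 'a' as idx 1
Step 2: w='' (idx 0), next='c' -> output (0, 'c'), add 'c' as idx 2
Step 3: w='a' (idx 1), next='a' -> output (1, 'a'), add 'aa' as idx 3
Step 4: w='c' (idx 2), next='a' -> output (2, 'a'), add 'ca' as idx 4
Step 5: w='ca' (idx 4), next='a' -> output (4, 'a'), add 'caa' as idx 5
Step 6: w='caa' (idx 5), end of input -> output (5, '')


Encoded: [(0, 'a'), (0, 'c'), (1, 'a'), (2, 'a'), (4, 'a'), (5, '')]


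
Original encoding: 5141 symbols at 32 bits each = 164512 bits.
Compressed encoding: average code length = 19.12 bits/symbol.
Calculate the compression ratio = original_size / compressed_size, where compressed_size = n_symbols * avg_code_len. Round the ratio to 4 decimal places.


original_size = n_symbols * orig_bits = 5141 * 32 = 164512 bits
compressed_size = n_symbols * avg_code_len = 5141 * 19.12 = 98295.92 bits
ratio = original_size / compressed_size = 164512 / 98295.92 = 1.6736

Compression ratio = 1.6736


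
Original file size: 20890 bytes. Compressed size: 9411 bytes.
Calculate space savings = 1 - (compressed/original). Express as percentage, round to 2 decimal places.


ratio = compressed/original = 9411/20890 = 0.450503
savings = 1 - ratio = 1 - 0.450503 = 0.549497
as a percentage: 0.549497 * 100 = 54.95%

Space savings = 1 - 9411/20890 = 54.95%


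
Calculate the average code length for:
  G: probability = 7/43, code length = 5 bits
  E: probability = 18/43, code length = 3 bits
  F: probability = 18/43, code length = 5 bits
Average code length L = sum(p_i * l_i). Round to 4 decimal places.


Weighted contributions p_i * l_i:
  G: (7/43) * 5 = 35/43
  E: (18/43) * 3 = 54/43
  F: (18/43) * 5 = 90/43
Sum = (35 + 54 + 90)/43 = 179/43

L = 179/43 = 4.1628 bits/symbol


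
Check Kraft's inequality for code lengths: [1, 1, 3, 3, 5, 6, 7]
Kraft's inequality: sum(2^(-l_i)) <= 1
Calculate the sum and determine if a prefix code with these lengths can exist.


Sum = 2^(-1) + 2^(-1) + 2^(-3) + 2^(-3) + 2^(-5) + 2^(-6) + 2^(-7)
    = 0.5 + 0.5 + 0.125 + 0.125 + 0.03125 + 0.015625 + 0.0078125
    = 167/128 = 1.3046875
Since 1.3046875 > 1, Kraft's inequality is NOT satisfied.
A prefix code with these lengths CANNOT exist.

Kraft sum = 1.3046875. Not satisfied.


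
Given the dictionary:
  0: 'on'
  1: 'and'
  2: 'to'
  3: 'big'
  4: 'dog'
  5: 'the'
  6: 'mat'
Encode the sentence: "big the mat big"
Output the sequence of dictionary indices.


Look up each word in the dictionary:
  'big' -> 3
  'the' -> 5
  'mat' -> 6
  'big' -> 3

Encoded: [3, 5, 6, 3]


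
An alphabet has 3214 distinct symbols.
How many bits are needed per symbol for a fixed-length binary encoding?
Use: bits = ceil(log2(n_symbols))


log2(3214) = 11.6502
Bracket: 2^11 = 2048 < 3214 <= 2^12 = 4096
So ceil(log2(3214)) = 12

bits = ceil(log2(3214)) = ceil(11.6502) = 12 bits


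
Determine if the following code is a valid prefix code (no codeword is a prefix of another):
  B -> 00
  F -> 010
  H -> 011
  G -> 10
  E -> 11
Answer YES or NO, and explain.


Checking each pair (does one codeword prefix another?):
  B='00' vs F='010': no prefix
  B='00' vs H='011': no prefix
  B='00' vs G='10': no prefix
  B='00' vs E='11': no prefix
  F='010' vs B='00': no prefix
  F='010' vs H='011': no prefix
  F='010' vs G='10': no prefix
  F='010' vs E='11': no prefix
  H='011' vs B='00': no prefix
  H='011' vs F='010': no prefix
  H='011' vs G='10': no prefix
  H='011' vs E='11': no prefix
  G='10' vs B='00': no prefix
  G='10' vs F='010': no prefix
  G='10' vs H='011': no prefix
  G='10' vs E='11': no prefix
  E='11' vs B='00': no prefix
  E='11' vs F='010': no prefix
  E='11' vs H='011': no prefix
  E='11' vs G='10': no prefix
No violation found over all pairs.

YES -- this is a valid prefix code. No codeword is a prefix of any other codeword.


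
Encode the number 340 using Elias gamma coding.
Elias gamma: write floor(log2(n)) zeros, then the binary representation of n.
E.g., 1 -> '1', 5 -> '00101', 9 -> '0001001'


num_bits = floor(log2(340)) + 1 = 9
leading_zeros = num_bits - 1 = 8
binary(340) = 101010100

Elias gamma(340) = '00000000' + '101010100' = 00000000101010100 (17 bits)


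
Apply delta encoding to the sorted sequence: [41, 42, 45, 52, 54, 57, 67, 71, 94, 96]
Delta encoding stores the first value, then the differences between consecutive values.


First value: 41
Deltas:
  42 - 41 = 1
  45 - 42 = 3
  52 - 45 = 7
  54 - 52 = 2
  57 - 54 = 3
  67 - 57 = 10
  71 - 67 = 4
  94 - 71 = 23
  96 - 94 = 2


Delta encoded: [41, 1, 3, 7, 2, 3, 10, 4, 23, 2]


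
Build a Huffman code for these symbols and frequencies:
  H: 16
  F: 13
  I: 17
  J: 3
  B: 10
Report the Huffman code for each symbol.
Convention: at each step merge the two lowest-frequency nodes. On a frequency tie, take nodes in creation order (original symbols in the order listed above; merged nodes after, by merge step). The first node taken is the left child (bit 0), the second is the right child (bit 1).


Huffman tree construction:
Step 1: Merge J(3) + B(10) = 13
Step 2: Merge F(13) + (J+B)(13) = 26
Step 3: Merge H(16) + I(17) = 33
Step 4: Merge (F+(J+B))(26) + (H+I)(33) = 59
Read each symbol's code off the tree from the root (left child = 0, right child = 1).

Codes:
  H: 10 (length 2)
  F: 00 (length 2)
  I: 11 (length 2)
  J: 010 (length 3)
  B: 011 (length 3)
Average code length: 131/59 = 2.2203 bits/symbol


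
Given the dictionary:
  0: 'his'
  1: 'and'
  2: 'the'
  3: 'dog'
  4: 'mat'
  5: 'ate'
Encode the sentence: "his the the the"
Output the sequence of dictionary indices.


Look up each word in the dictionary:
  'his' -> 0
  'the' -> 2
  'the' -> 2
  'the' -> 2

Encoded: [0, 2, 2, 2]


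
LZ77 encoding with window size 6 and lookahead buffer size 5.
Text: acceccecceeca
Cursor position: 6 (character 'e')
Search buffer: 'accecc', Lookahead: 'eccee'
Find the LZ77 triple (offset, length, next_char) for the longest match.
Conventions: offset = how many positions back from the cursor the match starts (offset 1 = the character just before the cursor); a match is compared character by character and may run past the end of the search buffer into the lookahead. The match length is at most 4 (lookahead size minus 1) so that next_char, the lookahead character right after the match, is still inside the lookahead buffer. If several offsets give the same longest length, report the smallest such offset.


Try each offset into the search buffer:
  offset=1 (pos 5, char 'c'): match length 0
  offset=2 (pos 4, char 'c'): match length 0
  offset=3 (pos 3, char 'e'): match length 4
  offset=4 (pos 2, char 'c'): match length 0
  offset=5 (pos 1, char 'c'): match length 0
  offset=6 (pos 0, char 'a'): match length 0
Longest match has length 4 at offset 3.
next_char = character at position 6 + 4 = 10 -> 'e'

Best match: offset=3, length=4 (matching 'ecce' starting at position 3)
LZ77 triple: (3, 4, 'e')


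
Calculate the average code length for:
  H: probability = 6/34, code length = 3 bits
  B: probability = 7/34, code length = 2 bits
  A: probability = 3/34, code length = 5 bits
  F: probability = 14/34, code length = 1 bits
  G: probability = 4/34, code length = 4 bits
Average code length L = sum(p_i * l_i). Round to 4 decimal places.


Weighted contributions p_i * l_i:
  H: (6/34) * 3 = 18/34
  B: (7/34) * 2 = 14/34
  A: (3/34) * 5 = 15/34
  F: (14/34) * 1 = 14/34
  G: (4/34) * 4 = 16/34
Sum = (18 + 14 + 15 + 14 + 16)/34 = 77/34

L = 77/34 = 2.2647 bits/symbol


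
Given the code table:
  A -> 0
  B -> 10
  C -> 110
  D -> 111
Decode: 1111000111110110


Decoding:
111 -> D
10 -> B
0 -> A
0 -> A
111 -> D
110 -> C
110 -> C


Result: DBAADCC


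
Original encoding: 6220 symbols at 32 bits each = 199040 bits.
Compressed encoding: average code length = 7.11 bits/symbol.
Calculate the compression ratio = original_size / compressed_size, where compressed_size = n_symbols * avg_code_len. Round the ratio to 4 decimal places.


original_size = n_symbols * orig_bits = 6220 * 32 = 199040 bits
compressed_size = n_symbols * avg_code_len = 6220 * 7.11 = 44224.2 bits
ratio = original_size / compressed_size = 199040 / 44224.2 = 4.5007

Compression ratio = 4.5007


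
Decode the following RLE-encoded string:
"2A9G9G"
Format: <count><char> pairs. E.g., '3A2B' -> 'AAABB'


Expanding each <count><char> pair:
  2A -> 'AA'
  9G -> 'GGGGGGGGG'
  9G -> 'GGGGGGGGG'

Decoded = AAGGGGGGGGGGGGGGGGGG


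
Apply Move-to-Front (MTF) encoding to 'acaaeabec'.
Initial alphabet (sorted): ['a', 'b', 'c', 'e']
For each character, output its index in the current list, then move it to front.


MTF encoding:
'a': index 0 in ['a', 'b', 'c', 'e'] -> ['a', 'b', 'c', 'e']
'c': index 2 in ['a', 'b', 'c', 'e'] -> ['c', 'a', 'b', 'e']
'a': index 1 in ['c', 'a', 'b', 'e'] -> ['a', 'c', 'b', 'e']
'a': index 0 in ['a', 'c', 'b', 'e'] -> ['a', 'c', 'b', 'e']
'e': index 3 in ['a', 'c', 'b', 'e'] -> ['e', 'a', 'c', 'b']
'a': index 1 in ['e', 'a', 'c', 'b'] -> ['a', 'e', 'c', 'b']
'b': index 3 in ['a', 'e', 'c', 'b'] -> ['b', 'a', 'e', 'c']
'e': index 2 in ['b', 'a', 'e', 'c'] -> ['e', 'b', 'a', 'c']
'c': index 3 in ['e', 'b', 'a', 'c'] -> ['c', 'e', 'b', 'a']


Output: [0, 2, 1, 0, 3, 1, 3, 2, 3]


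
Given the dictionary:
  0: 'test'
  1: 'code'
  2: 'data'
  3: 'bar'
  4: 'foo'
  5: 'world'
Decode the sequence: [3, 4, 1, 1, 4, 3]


Look up each index in the dictionary:
  3 -> 'bar'
  4 -> 'foo'
  1 -> 'code'
  1 -> 'code'
  4 -> 'foo'
  3 -> 'bar'

Decoded: "bar foo code code foo bar"


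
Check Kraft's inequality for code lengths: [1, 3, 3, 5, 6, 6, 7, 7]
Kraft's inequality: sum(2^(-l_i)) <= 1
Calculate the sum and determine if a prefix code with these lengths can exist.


Sum = 2^(-1) + 2^(-3) + 2^(-3) + 2^(-5) + 2^(-6) + 2^(-6) + 2^(-7) + 2^(-7)
    = 0.5 + 0.125 + 0.125 + 0.03125 + 0.015625 + 0.015625 + 0.0078125 + 0.0078125
    = 106/128 = 0.828125
Since 0.828125 <= 1, Kraft's inequality IS satisfied.
A prefix code with these lengths CAN exist.

Kraft sum = 0.828125. Satisfied.


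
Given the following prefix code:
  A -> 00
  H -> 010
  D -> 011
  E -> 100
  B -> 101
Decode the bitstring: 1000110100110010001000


Decoding step by step:
Bits 100 -> E
Bits 011 -> D
Bits 010 -> H
Bits 011 -> D
Bits 00 -> A
Bits 100 -> E
Bits 010 -> H
Bits 00 -> A


Decoded message: EDHDAEHA


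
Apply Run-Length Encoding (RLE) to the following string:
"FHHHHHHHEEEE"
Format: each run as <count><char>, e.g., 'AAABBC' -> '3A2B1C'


Scanning runs left to right:
  i=0: run of 'F' x 1 -> '1F'
  i=1: run of 'H' x 7 -> '7H'
  i=8: run of 'E' x 4 -> '4E'

RLE = 1F7H4E


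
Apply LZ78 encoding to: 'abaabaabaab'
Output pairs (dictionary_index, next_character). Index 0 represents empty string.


LZ78 encoding steps:
Dictionary: {0: ''}
Step 1: w='' (idx 0), next='a' -> output (0, 'a'), add 'a' as idx 1
Step 2: w='' (idx 0), next='b' -> output (0, 'b'), add 'b' as idx 2
Step 3: w='a' (idx 1), next='a' -> output (1, 'a'), add 'aa' as idx 3
Step 4: w='b' (idx 2), next='a' -> output (2, 'a'), add 'ba' as idx 4
Step 5: w='a' (idx 1), next='b' -> output (1, 'b'), add 'ab' as idx 5
Step 6: w='aa' (idx 3), next='b' -> output (3, 'b'), add 'aab' as idx 6


Encoded: [(0, 'a'), (0, 'b'), (1, 'a'), (2, 'a'), (1, 'b'), (3, 'b')]


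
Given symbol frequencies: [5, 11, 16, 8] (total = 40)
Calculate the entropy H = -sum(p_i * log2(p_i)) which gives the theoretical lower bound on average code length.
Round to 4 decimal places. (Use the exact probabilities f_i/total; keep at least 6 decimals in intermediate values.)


Per-symbol terms -p_i * log2(p_i) with p_i = f_i/40:
  p = 5/40 = 0.125000: log2(p) = -3.000000, -p*log2(p) = 0.375000
  p = 11/40 = 0.275000: log2(p) = -1.862496, -p*log2(p) = 0.512187
  p = 16/40 = 0.400000: log2(p) = -1.321928, -p*log2(p) = 0.528771
  p = 8/40 = 0.200000: log2(p) = -2.321928, -p*log2(p) = 0.464386
H = 0.375000 + 0.512187 + 0.528771 + 0.464386 = 1.880344

H = 1.8803 bits/symbol


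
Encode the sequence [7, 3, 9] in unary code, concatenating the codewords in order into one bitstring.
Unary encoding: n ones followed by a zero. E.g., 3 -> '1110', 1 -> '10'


Encode each number as n ones followed by a terminating 0:
  7 -> 11111110 (8 bits)
  3 -> 1110 (4 bits)
  9 -> 1111111110 (10 bits)
Total length = 8 + 4 + 10 = 22 bits.

Unary([7, 3, 9]) = 1111111011101111111110 (22 bits)


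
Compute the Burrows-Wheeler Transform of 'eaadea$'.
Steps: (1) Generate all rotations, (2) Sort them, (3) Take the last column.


Rotations (sorted):
  0: $eaadea -> last char: a
  1: a$eaade -> last char: e
  2: aadea$e -> last char: e
  3: adea$ea -> last char: a
  4: dea$eaa -> last char: a
  5: ea$eaad -> last char: d
  6: eaadea$ -> last char: $


BWT = aeeaad$


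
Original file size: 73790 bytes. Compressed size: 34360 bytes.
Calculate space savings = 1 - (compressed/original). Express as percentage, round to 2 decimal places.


ratio = compressed/original = 34360/73790 = 0.465646
savings = 1 - ratio = 1 - 0.465646 = 0.534354
as a percentage: 0.534354 * 100 = 53.44%

Space savings = 1 - 34360/73790 = 53.44%


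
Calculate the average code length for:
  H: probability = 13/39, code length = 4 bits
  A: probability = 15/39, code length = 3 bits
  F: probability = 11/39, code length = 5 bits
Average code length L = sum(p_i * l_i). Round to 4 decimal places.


Weighted contributions p_i * l_i:
  H: (13/39) * 4 = 52/39
  A: (15/39) * 3 = 45/39
  F: (11/39) * 5 = 55/39
Sum = (52 + 45 + 55)/39 = 152/39

L = 152/39 = 3.8974 bits/symbol


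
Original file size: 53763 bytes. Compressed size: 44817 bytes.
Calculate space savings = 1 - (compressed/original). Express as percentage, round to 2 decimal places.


ratio = compressed/original = 44817/53763 = 0.833603
savings = 1 - ratio = 1 - 0.833603 = 0.166397
as a percentage: 0.166397 * 100 = 16.64%

Space savings = 1 - 44817/53763 = 16.64%


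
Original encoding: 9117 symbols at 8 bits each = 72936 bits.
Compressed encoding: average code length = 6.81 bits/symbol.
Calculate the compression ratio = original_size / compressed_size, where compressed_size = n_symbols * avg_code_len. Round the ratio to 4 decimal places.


original_size = n_symbols * orig_bits = 9117 * 8 = 72936 bits
compressed_size = n_symbols * avg_code_len = 9117 * 6.81 = 62086.77 bits
ratio = original_size / compressed_size = 72936 / 62086.77 = 1.1747

Compression ratio = 1.1747


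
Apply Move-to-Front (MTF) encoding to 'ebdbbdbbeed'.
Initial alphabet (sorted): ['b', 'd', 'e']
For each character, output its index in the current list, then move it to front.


MTF encoding:
'e': index 2 in ['b', 'd', 'e'] -> ['e', 'b', 'd']
'b': index 1 in ['e', 'b', 'd'] -> ['b', 'e', 'd']
'd': index 2 in ['b', 'e', 'd'] -> ['d', 'b', 'e']
'b': index 1 in ['d', 'b', 'e'] -> ['b', 'd', 'e']
'b': index 0 in ['b', 'd', 'e'] -> ['b', 'd', 'e']
'd': index 1 in ['b', 'd', 'e'] -> ['d', 'b', 'e']
'b': index 1 in ['d', 'b', 'e'] -> ['b', 'd', 'e']
'b': index 0 in ['b', 'd', 'e'] -> ['b', 'd', 'e']
'e': index 2 in ['b', 'd', 'e'] -> ['e', 'b', 'd']
'e': index 0 in ['e', 'b', 'd'] -> ['e', 'b', 'd']
'd': index 2 in ['e', 'b', 'd'] -> ['d', 'e', 'b']


Output: [2, 1, 2, 1, 0, 1, 1, 0, 2, 0, 2]


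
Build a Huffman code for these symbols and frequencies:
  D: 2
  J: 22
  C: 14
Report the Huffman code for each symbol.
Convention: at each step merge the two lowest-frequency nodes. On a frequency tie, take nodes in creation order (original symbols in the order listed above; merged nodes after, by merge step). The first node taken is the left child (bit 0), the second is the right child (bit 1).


Huffman tree construction:
Step 1: Merge D(2) + C(14) = 16
Step 2: Merge (D+C)(16) + J(22) = 38
Read each symbol's code off the tree from the root (left child = 0, right child = 1).

Codes:
  D: 00 (length 2)
  J: 1 (length 1)
  C: 01 (length 2)
Average code length: 54/38 = 1.4211 bits/symbol


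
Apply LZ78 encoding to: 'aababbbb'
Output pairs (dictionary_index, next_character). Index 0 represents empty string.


LZ78 encoding steps:
Dictionary: {0: ''}
Step 1: w='' (idx 0), next='a' -> output (0, 'a'), add 'a' as idx 1
Step 2: w='a' (idx 1), next='b' -> output (1, 'b'), add 'ab' as idx 2
Step 3: w='ab' (idx 2), next='b' -> output (2, 'b'), add 'abb' as idx 3
Step 4: w='' (idx 0), next='b' -> output (0, 'b'), add 'b' as idx 4
Step 5: w='b' (idx 4), end of input -> output (4, '')


Encoded: [(0, 'a'), (1, 'b'), (2, 'b'), (0, 'b'), (4, '')]


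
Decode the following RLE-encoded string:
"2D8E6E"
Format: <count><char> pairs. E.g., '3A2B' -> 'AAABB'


Expanding each <count><char> pair:
  2D -> 'DD'
  8E -> 'EEEEEEEE'
  6E -> 'EEEEEE'

Decoded = DDEEEEEEEEEEEEEE


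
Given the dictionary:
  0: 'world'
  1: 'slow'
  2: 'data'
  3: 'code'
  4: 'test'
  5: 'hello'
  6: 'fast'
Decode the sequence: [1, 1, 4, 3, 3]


Look up each index in the dictionary:
  1 -> 'slow'
  1 -> 'slow'
  4 -> 'test'
  3 -> 'code'
  3 -> 'code'

Decoded: "slow slow test code code"


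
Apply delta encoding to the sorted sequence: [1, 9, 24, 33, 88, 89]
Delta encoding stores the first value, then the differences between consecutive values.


First value: 1
Deltas:
  9 - 1 = 8
  24 - 9 = 15
  33 - 24 = 9
  88 - 33 = 55
  89 - 88 = 1


Delta encoded: [1, 8, 15, 9, 55, 1]


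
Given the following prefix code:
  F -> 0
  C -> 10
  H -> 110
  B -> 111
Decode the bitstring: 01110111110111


Decoding step by step:
Bits 0 -> F
Bits 111 -> B
Bits 0 -> F
Bits 111 -> B
Bits 110 -> H
Bits 111 -> B


Decoded message: FBFBHB


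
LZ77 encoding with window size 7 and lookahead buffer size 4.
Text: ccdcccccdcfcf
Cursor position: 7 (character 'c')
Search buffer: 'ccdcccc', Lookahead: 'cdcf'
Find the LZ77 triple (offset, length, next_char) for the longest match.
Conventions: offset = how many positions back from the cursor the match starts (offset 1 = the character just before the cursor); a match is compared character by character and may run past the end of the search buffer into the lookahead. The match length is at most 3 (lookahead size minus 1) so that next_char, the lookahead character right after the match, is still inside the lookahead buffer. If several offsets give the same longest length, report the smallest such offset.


Try each offset into the search buffer:
  offset=1 (pos 6, char 'c'): match length 1
  offset=2 (pos 5, char 'c'): match length 1
  offset=3 (pos 4, char 'c'): match length 1
  offset=4 (pos 3, char 'c'): match length 1
  offset=5 (pos 2, char 'd'): match length 0
  offset=6 (pos 1, char 'c'): match length 3
  offset=7 (pos 0, char 'c'): match length 1
Longest match has length 3 at offset 6.
next_char = character at position 7 + 3 = 10 -> 'f'

Best match: offset=6, length=3 (matching 'cdc' starting at position 1)
LZ77 triple: (6, 3, 'f')


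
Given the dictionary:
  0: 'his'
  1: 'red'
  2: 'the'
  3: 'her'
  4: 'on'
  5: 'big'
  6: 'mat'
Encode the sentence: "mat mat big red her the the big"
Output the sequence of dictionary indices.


Look up each word in the dictionary:
  'mat' -> 6
  'mat' -> 6
  'big' -> 5
  'red' -> 1
  'her' -> 3
  'the' -> 2
  'the' -> 2
  'big' -> 5

Encoded: [6, 6, 5, 1, 3, 2, 2, 5]


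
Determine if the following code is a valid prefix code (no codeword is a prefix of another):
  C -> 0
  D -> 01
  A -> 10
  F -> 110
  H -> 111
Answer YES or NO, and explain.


Checking each pair (does one codeword prefix another?):
  C='0' vs D='01': prefix -- VIOLATION

NO -- this is NOT a valid prefix code. C (0) is a prefix of D (01).


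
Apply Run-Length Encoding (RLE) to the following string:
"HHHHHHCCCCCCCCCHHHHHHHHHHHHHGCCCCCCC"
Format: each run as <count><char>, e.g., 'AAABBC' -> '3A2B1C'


Scanning runs left to right:
  i=0: run of 'H' x 6 -> '6H'
  i=6: run of 'C' x 9 -> '9C'
  i=15: run of 'H' x 13 -> '13H'
  i=28: run of 'G' x 1 -> '1G'
  i=29: run of 'C' x 7 -> '7C'

RLE = 6H9C13H1G7C


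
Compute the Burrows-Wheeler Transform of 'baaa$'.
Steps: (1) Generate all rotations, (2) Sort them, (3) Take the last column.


Rotations (sorted):
  0: $baaa -> last char: a
  1: a$baa -> last char: a
  2: aa$ba -> last char: a
  3: aaa$b -> last char: b
  4: baaa$ -> last char: $


BWT = aaab$


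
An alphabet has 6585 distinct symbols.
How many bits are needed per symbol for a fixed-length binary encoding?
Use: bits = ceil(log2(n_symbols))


log2(6585) = 12.685
Bracket: 2^12 = 4096 < 6585 <= 2^13 = 8192
So ceil(log2(6585)) = 13

bits = ceil(log2(6585)) = ceil(12.685) = 13 bits


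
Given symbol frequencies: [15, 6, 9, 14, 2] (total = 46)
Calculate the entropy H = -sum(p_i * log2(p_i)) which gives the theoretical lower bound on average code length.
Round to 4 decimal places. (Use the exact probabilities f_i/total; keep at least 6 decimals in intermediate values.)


Per-symbol terms -p_i * log2(p_i) with p_i = f_i/46:
  p = 15/46 = 0.326087: log2(p) = -1.616671, -p*log2(p) = 0.527175
  p = 6/46 = 0.130435: log2(p) = -2.938599, -p*log2(p) = 0.383296
  p = 9/46 = 0.195652: log2(p) = -2.353637, -p*log2(p) = 0.460494
  p = 14/46 = 0.304348: log2(p) = -1.716207, -p*log2(p) = 0.522324
  p = 2/46 = 0.043478: log2(p) = -4.523562, -p*log2(p) = 0.196677
H = 0.527175 + 0.383296 + 0.460494 + 0.522324 + 0.196677 = 2.089966

H = 2.09 bits/symbol


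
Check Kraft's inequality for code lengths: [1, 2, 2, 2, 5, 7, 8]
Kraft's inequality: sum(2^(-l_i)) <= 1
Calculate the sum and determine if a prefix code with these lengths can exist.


Sum = 2^(-1) + 2^(-2) + 2^(-2) + 2^(-2) + 2^(-5) + 2^(-7) + 2^(-8)
    = 0.5 + 0.25 + 0.25 + 0.25 + 0.03125 + 0.0078125 + 0.00390625
    = 331/256 = 1.29296875
Since 1.29296875 > 1, Kraft's inequality is NOT satisfied.
A prefix code with these lengths CANNOT exist.

Kraft sum = 1.29296875. Not satisfied.


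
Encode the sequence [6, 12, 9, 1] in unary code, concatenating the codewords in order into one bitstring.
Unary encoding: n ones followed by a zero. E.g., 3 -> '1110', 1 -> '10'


Encode each number as n ones followed by a terminating 0:
  6 -> 1111110 (7 bits)
  12 -> 1111111111110 (13 bits)
  9 -> 1111111110 (10 bits)
  1 -> 10 (2 bits)
Total length = 7 + 13 + 10 + 2 = 32 bits.

Unary([6, 12, 9, 1]) = 11111101111111111110111111111010 (32 bits)
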